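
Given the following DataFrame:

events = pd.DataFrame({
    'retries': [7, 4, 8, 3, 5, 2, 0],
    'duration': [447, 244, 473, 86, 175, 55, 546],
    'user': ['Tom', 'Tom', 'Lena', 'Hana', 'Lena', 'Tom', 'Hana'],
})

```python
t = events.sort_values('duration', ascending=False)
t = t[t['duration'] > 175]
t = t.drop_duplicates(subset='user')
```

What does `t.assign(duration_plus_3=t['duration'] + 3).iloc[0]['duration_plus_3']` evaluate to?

sort by duration descending:
   retries  duration  user
6        0       546  Hana
2        8       473  Lena
0        7       447   Tom
1        4       244   Tom
4        5       175  Lena
3        3        86  Hana
5        2        55   Tom
filter rows where duration > 175:
   retries  duration  user
6        0       546  Hana
2        8       473  Lena
0        7       447   Tom
1        4       244   Tom
drop duplicate user (keep=first):
   retries  duration  user
6        0       546  Hana
2        8       473  Lena
0        7       447   Tom
add column duration_plus_3 = t['duration'] + 3:
   retries  duration  user  duration_plus_3
6        0       546  Hana              549
2        8       473  Lena              476
0        7       447   Tom              450
Taking the value at position 0, column 'duration_plus_3' gives 549.

549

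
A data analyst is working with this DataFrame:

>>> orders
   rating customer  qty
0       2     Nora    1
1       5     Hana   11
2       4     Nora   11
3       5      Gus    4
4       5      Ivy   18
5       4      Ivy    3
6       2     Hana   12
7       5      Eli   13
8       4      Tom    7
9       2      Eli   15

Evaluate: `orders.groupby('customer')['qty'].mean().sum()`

group by customer, mean of qty:
customer
Eli     14.0
Gus      4.0
Hana    11.5
Ivy     10.5
Nora     6.0
Tom      7.0
Name: qty, dtype: float64
So sum() = 53.0.

53.0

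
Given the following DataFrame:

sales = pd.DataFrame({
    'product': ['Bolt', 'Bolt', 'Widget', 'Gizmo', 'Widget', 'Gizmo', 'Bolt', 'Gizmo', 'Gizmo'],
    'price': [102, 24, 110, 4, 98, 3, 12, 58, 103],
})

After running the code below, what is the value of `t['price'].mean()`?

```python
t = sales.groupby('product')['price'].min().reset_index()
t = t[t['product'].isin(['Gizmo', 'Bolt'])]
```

group by product, min of price:
product
Bolt      12
Gizmo      3
Widget    98
Name: price, dtype: int64
reset_index():
  product  price
0    Bolt     12
1   Gizmo      3
2  Widget     98
filter rows where product in ['Gizmo', 'Bolt']:
  product  price
0    Bolt     12
1   Gizmo      3

7.5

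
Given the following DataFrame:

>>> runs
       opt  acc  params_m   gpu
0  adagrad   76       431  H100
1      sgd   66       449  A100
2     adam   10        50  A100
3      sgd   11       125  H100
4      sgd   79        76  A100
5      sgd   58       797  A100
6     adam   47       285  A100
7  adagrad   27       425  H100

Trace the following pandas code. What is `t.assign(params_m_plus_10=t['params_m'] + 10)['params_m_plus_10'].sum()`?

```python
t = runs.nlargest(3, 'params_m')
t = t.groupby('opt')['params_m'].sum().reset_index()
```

1697

take 3 rows with largest params_m:
       opt  acc  params_m   gpu
5      sgd   58       797  A100
1      sgd   66       449  A100
0  adagrad   76       431  H100
group by opt, sum of params_m:
opt
adagrad     431
sgd        1246
Name: params_m, dtype: int64
reset_index():
       opt  params_m
0  adagrad       431
1      sgd      1246
add column params_m_plus_10 = t['params_m'] + 10:
       opt  params_m  params_m_plus_10
0  adagrad       431               441
1      sgd      1246              1256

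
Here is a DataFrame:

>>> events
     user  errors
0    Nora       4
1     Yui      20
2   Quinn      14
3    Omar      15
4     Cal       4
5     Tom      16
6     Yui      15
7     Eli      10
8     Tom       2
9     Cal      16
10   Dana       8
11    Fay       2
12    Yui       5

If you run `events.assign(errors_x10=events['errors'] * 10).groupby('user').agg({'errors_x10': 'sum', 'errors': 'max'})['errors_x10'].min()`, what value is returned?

20

add column errors_x10 = events['errors'] * 10:
     user  errors  errors_x10
0    Nora       4          40
1     Yui      20         200
2   Quinn      14         140
3    Omar      15         150
4     Cal       4          40
5     Tom      16         160
6     Yui      15         150
7     Eli      10         100
8     Tom       2          20
9     Cal      16         160
10   Dana       8          80
11    Fay       2          20
12    Yui       5          50
group by user: sum(errors_x10), max(errors):
       errors_x10  errors
user                     
Cal           200      16
Dana           80       8
Eli           100      10
Fay            20       2
Nora           40       4
Omar          150      15
Quinn         140      14
Tom           180      16
Yui           400      20
min of column 'errors_x10' → 20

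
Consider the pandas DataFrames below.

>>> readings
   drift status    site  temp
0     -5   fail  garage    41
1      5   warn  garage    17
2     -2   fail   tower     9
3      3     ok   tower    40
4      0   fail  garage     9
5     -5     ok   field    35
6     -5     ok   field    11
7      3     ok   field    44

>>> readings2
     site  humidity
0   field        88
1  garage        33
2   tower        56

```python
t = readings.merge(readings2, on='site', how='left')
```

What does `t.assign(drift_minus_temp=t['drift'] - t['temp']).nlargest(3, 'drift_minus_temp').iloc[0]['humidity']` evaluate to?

33

merge on 'site' (how='left') → 8 rows:
   drift status    site  temp  humidity
0     -5   fail  garage    41        33
1      5   warn  garage    17        33
2     -2   fail   tower     9        56
3      3     ok   tower    40        56
4      0   fail  garage     9        33
5     -5     ok   field    35        88
6     -5     ok   field    11        88
7      3     ok   field    44        88
add column drift_minus_temp = t['drift'] - t['temp']:
   drift status    site  temp  humidity  drift_minus_temp
0     -5   fail  garage    41        33               -46
1      5   warn  garage    17        33               -12
2     -2   fail   tower     9        56               -11
3      3     ok   tower    40        56               -37
4      0   fail  garage     9        33                -9
5     -5     ok   field    35        88               -40
6     -5     ok   field    11        88               -16
7      3     ok   field    44        88               -41
take 3 rows with largest drift_minus_temp:
   drift status    site  temp  humidity  drift_minus_temp
4      0   fail  garage     9        33                -9
2     -2   fail   tower     9        56               -11
1      5   warn  garage    17        33               -12
So iloc[0]['humidity'] = 33.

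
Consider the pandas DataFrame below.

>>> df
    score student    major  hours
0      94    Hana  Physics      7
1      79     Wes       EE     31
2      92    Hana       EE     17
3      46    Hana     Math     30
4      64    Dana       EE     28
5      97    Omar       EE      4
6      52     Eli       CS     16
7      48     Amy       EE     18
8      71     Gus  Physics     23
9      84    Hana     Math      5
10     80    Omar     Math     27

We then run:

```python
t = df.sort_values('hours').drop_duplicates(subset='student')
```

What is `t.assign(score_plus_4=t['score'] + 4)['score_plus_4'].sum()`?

sort by hours:
    score student    major  hours
5      97    Omar       EE      4
9      84    Hana     Math      5
0      94    Hana  Physics      7
6      52     Eli       CS     16
2      92    Hana       EE     17
7      48     Amy       EE     18
8      71     Gus  Physics     23
10     80    Omar     Math     27
4      64    Dana       EE     28
3      46    Hana     Math     30
1      79     Wes       EE     31
drop duplicate student (keep=first):
   score student    major  hours
5     97    Omar       EE      4
9     84    Hana     Math      5
6     52     Eli       CS     16
7     48     Amy       EE     18
8     71     Gus  Physics     23
4     64    Dana       EE     28
1     79     Wes       EE     31
add column score_plus_4 = t['score'] + 4:
   score student    major  hours  score_plus_4
5     97    Omar       EE      4           101
9     84    Hana     Math      5            88
6     52     Eli       CS     16            56
7     48     Amy       EE     18            52
8     71     Gus  Physics     23            75
4     64    Dana       EE     28            68
1     79     Wes       EE     31            83
Hence 523.

523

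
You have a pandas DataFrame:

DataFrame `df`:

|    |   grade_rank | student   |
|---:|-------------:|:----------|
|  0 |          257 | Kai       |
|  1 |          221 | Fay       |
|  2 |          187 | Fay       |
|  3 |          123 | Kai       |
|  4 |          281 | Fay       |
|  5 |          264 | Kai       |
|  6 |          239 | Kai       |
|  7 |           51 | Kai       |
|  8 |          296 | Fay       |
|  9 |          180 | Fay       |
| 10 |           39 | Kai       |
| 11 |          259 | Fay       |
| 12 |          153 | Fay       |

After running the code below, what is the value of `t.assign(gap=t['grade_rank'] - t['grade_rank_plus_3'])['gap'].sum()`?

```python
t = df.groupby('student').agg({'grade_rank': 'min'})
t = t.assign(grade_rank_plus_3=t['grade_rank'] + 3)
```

-6

group by student, min of grade_rank:
         grade_rank
student            
Fay             153
Kai              39
add column grade_rank_plus_3 = t['grade_rank'] + 3:
         grade_rank  grade_rank_plus_3
student                               
Fay             153                156
Kai              39                 42
add column gap = t['grade_rank'] - t['grade_rank_plus_3']:
         grade_rank  grade_rank_plus_3  gap
student                                    
Fay             153                156   -3
Kai              39                 42   -3
sum of column 'gap' → -6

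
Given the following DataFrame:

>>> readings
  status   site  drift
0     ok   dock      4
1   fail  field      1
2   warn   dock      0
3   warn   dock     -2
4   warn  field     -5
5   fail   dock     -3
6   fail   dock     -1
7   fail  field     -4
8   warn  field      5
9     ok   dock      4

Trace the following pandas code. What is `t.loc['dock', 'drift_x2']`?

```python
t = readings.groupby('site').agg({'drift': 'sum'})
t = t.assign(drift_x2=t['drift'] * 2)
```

group by site, sum of drift:
       drift
site        
dock       2
field     -3
add column drift_x2 = t['drift'] * 2:
       drift  drift_x2
site                  
dock       2         4
field     -3        -6
Finally, value at row 'dock', column 'drift_x2' = 4.

4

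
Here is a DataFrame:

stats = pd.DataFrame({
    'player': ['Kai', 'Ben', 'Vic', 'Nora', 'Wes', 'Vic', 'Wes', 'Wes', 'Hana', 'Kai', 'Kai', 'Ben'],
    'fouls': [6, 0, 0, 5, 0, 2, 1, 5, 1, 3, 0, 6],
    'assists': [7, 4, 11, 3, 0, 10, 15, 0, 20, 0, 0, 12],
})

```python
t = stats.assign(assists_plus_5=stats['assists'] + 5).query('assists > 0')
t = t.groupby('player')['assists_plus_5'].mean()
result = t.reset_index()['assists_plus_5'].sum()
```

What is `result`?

93.5

add column assists_plus_5 = stats['assists'] + 5:
   player  fouls  assists  assists_plus_5
0     Kai      6        7              12
1     Ben      0        4               9
2     Vic      0       11              16
3    Nora      5        3               8
4     Wes      0        0               5
5     Vic      2       10              15
6     Wes      1       15              20
7     Wes      5        0               5
8    Hana      1       20              25
9     Kai      3        0               5
10    Kai      0        0               5
11    Ben      6       12              17
filter rows where assists > 0:
   player  fouls  assists  assists_plus_5
0     Kai      6        7              12
1     Ben      0        4               9
2     Vic      0       11              16
3    Nora      5        3               8
5     Vic      2       10              15
6     Wes      1       15              20
8    Hana      1       20              25
11    Ben      6       12              17
group by player, mean of assists_plus_5:
player
Ben     13.0
Hana    25.0
Kai     12.0
Nora     8.0
Vic     15.5
Wes     20.0
Name: assists_plus_5, dtype: float64
reset_index():
  player  assists_plus_5
0    Ben            13.0
1   Hana            25.0
2    Kai            12.0
3   Nora             8.0
4    Vic            15.5
5    Wes            20.0
The sum of column 'assists_plus_5' is 93.5.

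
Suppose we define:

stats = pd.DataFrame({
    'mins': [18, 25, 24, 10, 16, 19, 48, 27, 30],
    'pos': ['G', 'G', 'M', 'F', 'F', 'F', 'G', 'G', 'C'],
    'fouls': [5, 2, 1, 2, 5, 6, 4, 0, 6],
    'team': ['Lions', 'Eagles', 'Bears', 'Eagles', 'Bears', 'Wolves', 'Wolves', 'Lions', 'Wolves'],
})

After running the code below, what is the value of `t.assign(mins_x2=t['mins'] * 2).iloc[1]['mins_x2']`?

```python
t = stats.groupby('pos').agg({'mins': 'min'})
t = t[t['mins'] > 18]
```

group by pos, min of mins:
     mins
pos      
C      30
F      10
G      18
M      24
filter rows where mins > 18:
     mins
pos      
C      30
M      24
add column mins_x2 = t['mins'] * 2:
     mins  mins_x2
pos               
C      30       60
M      24       48
So iloc[1]['mins_x2'] = 48.

48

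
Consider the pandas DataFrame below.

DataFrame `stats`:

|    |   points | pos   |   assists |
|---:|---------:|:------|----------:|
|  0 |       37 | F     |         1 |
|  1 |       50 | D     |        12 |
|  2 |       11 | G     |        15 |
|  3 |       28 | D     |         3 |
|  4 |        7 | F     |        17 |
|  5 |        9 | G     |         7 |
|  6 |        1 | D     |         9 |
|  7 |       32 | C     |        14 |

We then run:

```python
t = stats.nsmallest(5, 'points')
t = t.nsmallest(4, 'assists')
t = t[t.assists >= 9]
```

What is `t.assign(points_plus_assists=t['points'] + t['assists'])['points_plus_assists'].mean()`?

take 5 rows with smallest points:
   points pos  assists
6       1   D        9
4       7   F       17
5       9   G        7
2      11   G       15
3      28   D        3
take 4 rows with smallest assists:
   points pos  assists
3      28   D        3
5       9   G        7
6       1   D        9
2      11   G       15
filter rows where assists >= 9:
   points pos  assists
6       1   D        9
2      11   G       15
add column points_plus_assists = t['points'] + t['assists']:
   points pos  assists  points_plus_assists
6       1   D        9                   10
2      11   G       15                   26
mean of column 'points_plus_assists' → 18.0

18.0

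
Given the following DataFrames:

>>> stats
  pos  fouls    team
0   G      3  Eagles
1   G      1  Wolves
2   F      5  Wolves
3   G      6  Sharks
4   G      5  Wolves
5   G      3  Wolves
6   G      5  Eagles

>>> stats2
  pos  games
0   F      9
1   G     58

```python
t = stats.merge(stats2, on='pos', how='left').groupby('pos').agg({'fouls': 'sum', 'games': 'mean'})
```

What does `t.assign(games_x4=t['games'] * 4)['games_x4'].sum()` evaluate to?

merge on 'pos' (how='left') → 7 rows:
  pos  fouls    team  games
0   G      3  Eagles     58
1   G      1  Wolves     58
2   F      5  Wolves      9
3   G      6  Sharks     58
4   G      5  Wolves     58
5   G      3  Wolves     58
6   G      5  Eagles     58
group by pos: sum(fouls), mean(games):
     fouls  games
pos              
F        5    9.0
G       23   58.0
add column games_x4 = t['games'] * 4:
     fouls  games  games_x4
pos                        
F        5    9.0      36.0
G       23   58.0     232.0
Reading off the sum of column 'games_x4', we get 268.0.

268.0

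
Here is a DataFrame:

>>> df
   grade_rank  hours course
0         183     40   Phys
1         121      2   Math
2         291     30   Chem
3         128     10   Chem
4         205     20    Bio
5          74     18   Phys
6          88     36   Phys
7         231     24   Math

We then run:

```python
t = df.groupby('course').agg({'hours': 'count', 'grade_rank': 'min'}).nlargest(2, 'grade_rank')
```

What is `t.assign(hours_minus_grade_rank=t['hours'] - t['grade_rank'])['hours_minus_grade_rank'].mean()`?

-165.0

group by course: count(hours), min(grade_rank):
        hours  grade_rank
course                   
Bio         1         205
Chem        2         128
Math        2         121
Phys        3          74
take 2 rows with largest grade_rank:
        hours  grade_rank
course                   
Bio         1         205
Chem        2         128
add column hours_minus_grade_rank = t['hours'] - t['grade_rank']:
        hours  grade_rank  hours_minus_grade_rank
course                                           
Bio         1         205                    -204
Chem        2         128                    -126
Finally, mean of column 'hours_minus_grade_rank' = -165.0.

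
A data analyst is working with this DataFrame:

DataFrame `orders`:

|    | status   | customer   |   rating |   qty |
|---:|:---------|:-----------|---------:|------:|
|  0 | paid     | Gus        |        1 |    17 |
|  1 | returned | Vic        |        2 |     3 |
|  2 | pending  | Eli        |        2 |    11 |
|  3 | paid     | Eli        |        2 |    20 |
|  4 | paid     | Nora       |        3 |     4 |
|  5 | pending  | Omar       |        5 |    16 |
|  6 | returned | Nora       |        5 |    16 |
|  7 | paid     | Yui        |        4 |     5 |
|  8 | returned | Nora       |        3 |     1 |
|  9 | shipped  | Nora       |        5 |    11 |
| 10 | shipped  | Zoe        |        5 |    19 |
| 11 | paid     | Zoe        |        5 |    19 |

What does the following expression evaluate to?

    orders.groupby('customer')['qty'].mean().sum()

83.5

group by customer, mean of qty:
customer
Eli     15.5
Gus     17.0
Nora     8.0
Omar    16.0
Vic      3.0
Yui      5.0
Zoe     19.0
Name: qty, dtype: float64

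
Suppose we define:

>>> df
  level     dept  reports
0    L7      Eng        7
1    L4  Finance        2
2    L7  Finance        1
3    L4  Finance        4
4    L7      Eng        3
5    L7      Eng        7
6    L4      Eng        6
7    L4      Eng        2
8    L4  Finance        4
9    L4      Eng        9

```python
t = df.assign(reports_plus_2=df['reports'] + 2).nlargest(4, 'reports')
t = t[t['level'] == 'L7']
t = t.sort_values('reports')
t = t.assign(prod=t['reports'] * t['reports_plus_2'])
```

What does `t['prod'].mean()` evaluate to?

add column reports_plus_2 = df['reports'] + 2:
  level     dept  reports  reports_plus_2
0    L7      Eng        7               9
1    L4  Finance        2               4
2    L7  Finance        1               3
3    L4  Finance        4               6
4    L7      Eng        3               5
5    L7      Eng        7               9
6    L4      Eng        6               8
7    L4      Eng        2               4
8    L4  Finance        4               6
9    L4      Eng        9              11
take 4 rows with largest reports:
  level dept  reports  reports_plus_2
9    L4  Eng        9              11
0    L7  Eng        7               9
5    L7  Eng        7               9
6    L4  Eng        6               8
filter rows where level == 'L7':
  level dept  reports  reports_plus_2
0    L7  Eng        7               9
5    L7  Eng        7               9
sort by reports:
  level dept  reports  reports_plus_2
0    L7  Eng        7               9
5    L7  Eng        7               9
add column prod = t['reports'] * t['reports_plus_2']:
  level dept  reports  reports_plus_2  prod
0    L7  Eng        7               9    63
5    L7  Eng        7               9    63
Then the mean of column 'prod': 63.0

63.0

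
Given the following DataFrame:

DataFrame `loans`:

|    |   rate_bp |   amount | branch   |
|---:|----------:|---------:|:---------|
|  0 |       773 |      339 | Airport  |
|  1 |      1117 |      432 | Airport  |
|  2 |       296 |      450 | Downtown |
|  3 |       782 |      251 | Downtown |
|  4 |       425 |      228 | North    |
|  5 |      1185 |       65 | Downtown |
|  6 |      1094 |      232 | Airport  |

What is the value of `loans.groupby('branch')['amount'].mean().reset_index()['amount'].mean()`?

272.555555556

group by branch, mean of amount:
branch
Airport     334.333333
Downtown    255.333333
North       228.000000
Name: amount, dtype: float64
reset_index():
     branch      amount
0   Airport  334.333333
1  Downtown  255.333333
2     North  228.000000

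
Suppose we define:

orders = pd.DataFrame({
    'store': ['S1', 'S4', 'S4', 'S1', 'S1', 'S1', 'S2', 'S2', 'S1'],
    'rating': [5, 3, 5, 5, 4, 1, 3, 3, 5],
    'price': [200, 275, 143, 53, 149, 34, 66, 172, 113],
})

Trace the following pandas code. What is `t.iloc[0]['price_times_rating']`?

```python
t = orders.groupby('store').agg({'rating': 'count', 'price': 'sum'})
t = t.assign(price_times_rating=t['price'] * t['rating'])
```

group by store: count(rating), sum(price):
       rating  price
store               
S1          5    549
S2          2    238
S4          2    418
add column price_times_rating = t['price'] * t['rating']:
       rating  price  price_times_rating
store                                   
S1          5    549                2745
S2          2    238                 476
S4          2    418                 836
Then the value at position 0, column 'price_times_rating': 2745

2745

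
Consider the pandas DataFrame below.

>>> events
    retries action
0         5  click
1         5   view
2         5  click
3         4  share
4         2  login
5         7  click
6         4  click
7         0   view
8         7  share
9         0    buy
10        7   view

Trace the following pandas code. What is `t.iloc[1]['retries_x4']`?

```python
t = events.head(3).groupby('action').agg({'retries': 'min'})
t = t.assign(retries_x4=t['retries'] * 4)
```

20

take first 3 rows:
   retries action
0        5  click
1        5   view
2        5  click
group by action, min of retries:
        retries
action         
click         5
view          5
add column retries_x4 = t['retries'] * 4:
        retries  retries_x4
action                     
click         5          20
view          5          20
value at position 1, column 'retries_x4' → 20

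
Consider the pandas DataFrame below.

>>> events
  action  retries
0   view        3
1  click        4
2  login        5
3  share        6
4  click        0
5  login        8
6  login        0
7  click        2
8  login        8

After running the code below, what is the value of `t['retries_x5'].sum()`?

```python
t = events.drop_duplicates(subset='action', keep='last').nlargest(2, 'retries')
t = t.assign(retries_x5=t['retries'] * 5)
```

70

drop duplicate action (keep=last):
  action  retries
0   view        3
3  share        6
7  click        2
8  login        8
take 2 rows with largest retries:
  action  retries
8  login        8
3  share        6
add column retries_x5 = t['retries'] * 5:
  action  retries  retries_x5
8  login        8          40
3  share        6          30
Finally, sum of column 'retries_x5' = 70.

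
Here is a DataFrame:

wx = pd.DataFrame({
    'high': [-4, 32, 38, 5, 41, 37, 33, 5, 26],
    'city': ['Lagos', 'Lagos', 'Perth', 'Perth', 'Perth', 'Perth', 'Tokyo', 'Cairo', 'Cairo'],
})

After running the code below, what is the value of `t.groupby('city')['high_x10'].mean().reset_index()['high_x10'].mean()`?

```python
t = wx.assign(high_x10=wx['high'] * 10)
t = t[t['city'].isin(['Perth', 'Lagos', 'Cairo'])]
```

add column high_x10 = wx['high'] * 10:
   high   city  high_x10
0    -4  Lagos       -40
1    32  Lagos       320
2    38  Perth       380
3     5  Perth        50
4    41  Perth       410
5    37  Perth       370
6    33  Tokyo       330
7     5  Cairo        50
8    26  Cairo       260
filter rows where city in ['Perth', 'Lagos', 'Cairo']:
   high   city  high_x10
0    -4  Lagos       -40
1    32  Lagos       320
2    38  Perth       380
3     5  Perth        50
4    41  Perth       410
5    37  Perth       370
7     5  Cairo        50
8    26  Cairo       260
group by city, mean of high_x10:
city
Cairo    155.0
Lagos    140.0
Perth    302.5
Name: high_x10, dtype: float64
reset_index():
    city  high_x10
0  Cairo     155.0
1  Lagos     140.0
2  Perth     302.5
Hence 199.166666667.

199.166666667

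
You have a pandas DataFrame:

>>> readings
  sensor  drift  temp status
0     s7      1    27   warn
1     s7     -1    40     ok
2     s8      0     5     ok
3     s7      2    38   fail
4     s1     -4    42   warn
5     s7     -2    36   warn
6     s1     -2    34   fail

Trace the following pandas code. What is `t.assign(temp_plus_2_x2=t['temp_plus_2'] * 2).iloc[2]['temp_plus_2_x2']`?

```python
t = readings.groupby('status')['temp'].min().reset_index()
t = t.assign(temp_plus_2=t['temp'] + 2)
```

group by status, min of temp:
status
fail    34
ok       5
warn    27
Name: temp, dtype: int64
reset_index():
  status  temp
0   fail    34
1     ok     5
2   warn    27
add column temp_plus_2 = t['temp'] + 2:
  status  temp  temp_plus_2
0   fail    34           36
1     ok     5            7
2   warn    27           29
add column temp_plus_2_x2 = t['temp_plus_2'] * 2:
  status  temp  temp_plus_2  temp_plus_2_x2
0   fail    34           36              72
1     ok     5            7              14
2   warn    27           29              58
Reading off the value at position 2, column 'temp_plus_2_x2', we get 58.

58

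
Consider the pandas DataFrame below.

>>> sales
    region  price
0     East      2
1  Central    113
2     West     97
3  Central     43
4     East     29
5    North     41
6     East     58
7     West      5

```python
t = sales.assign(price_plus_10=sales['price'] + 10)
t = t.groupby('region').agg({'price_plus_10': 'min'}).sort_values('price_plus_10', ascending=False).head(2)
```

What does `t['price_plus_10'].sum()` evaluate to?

add column price_plus_10 = sales['price'] + 10:
    region  price  price_plus_10
0     East      2             12
1  Central    113            123
2     West     97            107
3  Central     43             53
4     East     29             39
5    North     41             51
6     East     58             68
7     West      5             15
group by region, min of price_plus_10:
         price_plus_10
region                
Central             53
East                12
North               51
West                15
sort by price_plus_10 descending:
         price_plus_10
region                
Central             53
North               51
West                15
East                12
take first 2 rows:
         price_plus_10
region                
Central             53
North               51

104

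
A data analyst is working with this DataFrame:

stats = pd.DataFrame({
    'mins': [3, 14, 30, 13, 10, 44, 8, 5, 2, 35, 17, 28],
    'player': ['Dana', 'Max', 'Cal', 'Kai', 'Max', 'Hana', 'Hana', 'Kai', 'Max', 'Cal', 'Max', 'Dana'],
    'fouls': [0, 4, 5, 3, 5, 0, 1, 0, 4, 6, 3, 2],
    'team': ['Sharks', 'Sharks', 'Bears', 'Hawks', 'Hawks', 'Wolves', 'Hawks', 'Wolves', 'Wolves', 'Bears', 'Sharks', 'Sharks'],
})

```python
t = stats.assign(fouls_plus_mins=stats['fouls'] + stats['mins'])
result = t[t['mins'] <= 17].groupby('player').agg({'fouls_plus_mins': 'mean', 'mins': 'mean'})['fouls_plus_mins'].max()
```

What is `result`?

add column fouls_plus_mins = stats['fouls'] + stats['mins']:
    mins player  fouls    team  fouls_plus_mins
0      3   Dana      0  Sharks                3
1     14    Max      4  Sharks               18
2     30    Cal      5   Bears               35
3     13    Kai      3   Hawks               16
4     10    Max      5   Hawks               15
5     44   Hana      0  Wolves               44
6      8   Hana      1   Hawks                9
7      5    Kai      0  Wolves                5
8      2    Max      4  Wolves                6
9     35    Cal      6   Bears               41
10    17    Max      3  Sharks               20
11    28   Dana      2  Sharks               30
filter rows where mins <= 17:
    mins player  fouls    team  fouls_plus_mins
0      3   Dana      0  Sharks                3
1     14    Max      4  Sharks               18
3     13    Kai      3   Hawks               16
4     10    Max      5   Hawks               15
6      8   Hana      1   Hawks                9
7      5    Kai      0  Wolves                5
8      2    Max      4  Wolves                6
10    17    Max      3  Sharks               20
group by player: mean(fouls_plus_mins), mean(mins):
        fouls_plus_mins   mins
player                        
Dana               3.00   3.00
Hana               9.00   8.00
Kai               10.50   9.00
Max               14.75  10.75
Taking the max of column 'fouls_plus_mins' gives 14.75.

14.75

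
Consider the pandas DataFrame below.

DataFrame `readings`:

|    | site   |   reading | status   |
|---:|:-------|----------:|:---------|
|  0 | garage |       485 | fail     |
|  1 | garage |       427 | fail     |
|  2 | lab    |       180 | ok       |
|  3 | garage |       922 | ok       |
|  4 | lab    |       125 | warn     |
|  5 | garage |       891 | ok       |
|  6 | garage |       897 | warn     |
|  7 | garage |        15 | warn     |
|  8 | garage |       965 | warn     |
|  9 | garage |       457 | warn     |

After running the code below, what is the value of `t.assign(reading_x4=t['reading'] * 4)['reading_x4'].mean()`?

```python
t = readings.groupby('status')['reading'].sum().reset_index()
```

group by status, sum of reading:
status
fail     912
ok      1993
warn    2459
Name: reading, dtype: int64
reset_index():
  status  reading
0   fail      912
1     ok     1993
2   warn     2459
add column reading_x4 = t['reading'] * 4:
  status  reading  reading_x4
0   fail      912        3648
1     ok     1993        7972
2   warn     2459        9836
So mean() = 7152.0.

7152.0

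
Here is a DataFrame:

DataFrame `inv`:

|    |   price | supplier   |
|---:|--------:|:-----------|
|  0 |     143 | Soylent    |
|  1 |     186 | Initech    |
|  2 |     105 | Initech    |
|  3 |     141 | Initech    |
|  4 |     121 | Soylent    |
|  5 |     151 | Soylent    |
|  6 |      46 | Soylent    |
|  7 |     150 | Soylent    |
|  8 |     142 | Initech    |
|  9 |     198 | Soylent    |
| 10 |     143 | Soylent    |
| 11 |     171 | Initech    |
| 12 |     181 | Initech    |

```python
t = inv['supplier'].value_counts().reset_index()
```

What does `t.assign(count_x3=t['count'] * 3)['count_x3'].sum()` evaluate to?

value_counts of supplier:
supplier
Soylent    7
Initech    6
Name: count, dtype: int64
reset_index():
  supplier  count
0  Soylent      7
1  Initech      6
add column count_x3 = t['count'] * 3:
  supplier  count  count_x3
0  Soylent      7        21
1  Initech      6        18
Then the sum of column 'count_x3': 39

39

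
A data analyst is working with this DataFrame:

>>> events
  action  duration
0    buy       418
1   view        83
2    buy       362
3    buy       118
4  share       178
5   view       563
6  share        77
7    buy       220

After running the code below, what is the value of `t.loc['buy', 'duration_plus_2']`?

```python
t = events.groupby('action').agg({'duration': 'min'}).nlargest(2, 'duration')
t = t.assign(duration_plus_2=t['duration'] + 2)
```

120

group by action, min of duration:
        duration
action          
buy          118
share         77
view          83
take 2 rows with largest duration:
        duration
action          
buy          118
view          83
add column duration_plus_2 = t['duration'] + 2:
        duration  duration_plus_2
action                           
buy          118              120
view          83               85
Reading off the value at row 'buy', column 'duration_plus_2', we get 120.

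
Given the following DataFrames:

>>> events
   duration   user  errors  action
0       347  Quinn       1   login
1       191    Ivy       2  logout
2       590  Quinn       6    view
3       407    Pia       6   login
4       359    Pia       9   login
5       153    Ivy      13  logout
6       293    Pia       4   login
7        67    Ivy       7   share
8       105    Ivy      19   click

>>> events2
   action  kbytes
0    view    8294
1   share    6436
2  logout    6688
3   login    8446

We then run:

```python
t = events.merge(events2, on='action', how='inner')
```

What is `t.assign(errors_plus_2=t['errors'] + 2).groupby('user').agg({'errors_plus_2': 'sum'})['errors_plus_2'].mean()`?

21.3333333333

merge on 'action' (how='inner') → 8 rows:
   duration   user  errors  action  kbytes
0       347  Quinn       1   login    8446
1       191    Ivy       2  logout    6688
2       590  Quinn       6    view    8294
3       407    Pia       6   login    8446
4       359    Pia       9   login    8446
5       153    Ivy      13  logout    6688
6       293    Pia       4   login    8446
7        67    Ivy       7   share    6436
add column errors_plus_2 = t['errors'] + 2:
   duration   user  errors  action  kbytes  errors_plus_2
0       347  Quinn       1   login    8446              3
1       191    Ivy       2  logout    6688              4
2       590  Quinn       6    view    8294              8
3       407    Pia       6   login    8446              8
4       359    Pia       9   login    8446             11
5       153    Ivy      13  logout    6688             15
6       293    Pia       4   login    8446              6
7        67    Ivy       7   share    6436              9
group by user, sum of errors_plus_2:
       errors_plus_2
user                
Ivy               28
Pia               25
Quinn             11
Hence 21.3333333333.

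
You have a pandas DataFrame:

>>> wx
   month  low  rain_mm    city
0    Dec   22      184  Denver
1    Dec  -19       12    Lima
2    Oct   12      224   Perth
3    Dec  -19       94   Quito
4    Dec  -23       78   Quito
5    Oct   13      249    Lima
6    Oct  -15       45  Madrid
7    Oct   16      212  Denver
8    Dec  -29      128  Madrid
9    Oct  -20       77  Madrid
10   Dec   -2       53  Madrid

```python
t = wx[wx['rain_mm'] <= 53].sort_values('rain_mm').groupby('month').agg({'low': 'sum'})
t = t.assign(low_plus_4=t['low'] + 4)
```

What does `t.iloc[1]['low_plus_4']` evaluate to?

filter rows where rain_mm <= 53:
   month  low  rain_mm    city
1    Dec  -19       12    Lima
6    Oct  -15       45  Madrid
10   Dec   -2       53  Madrid
sort by rain_mm:
   month  low  rain_mm    city
1    Dec  -19       12    Lima
6    Oct  -15       45  Madrid
10   Dec   -2       53  Madrid
group by month, sum of low:
       low
month     
Dec    -21
Oct    -15
add column low_plus_4 = t['low'] + 4:
       low  low_plus_4
month                 
Dec    -21         -17
Oct    -15         -11
Reading off the value at position 1, column 'low_plus_4', we get -11.

-11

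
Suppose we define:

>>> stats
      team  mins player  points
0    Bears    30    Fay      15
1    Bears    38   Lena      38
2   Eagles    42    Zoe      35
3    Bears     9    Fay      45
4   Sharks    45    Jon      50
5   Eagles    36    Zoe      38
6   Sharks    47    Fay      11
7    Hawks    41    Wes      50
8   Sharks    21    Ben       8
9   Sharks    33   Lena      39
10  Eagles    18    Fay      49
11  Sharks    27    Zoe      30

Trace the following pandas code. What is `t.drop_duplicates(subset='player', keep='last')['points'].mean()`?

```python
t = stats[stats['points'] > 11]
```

filter rows where points > 11:
      team  mins player  points
0    Bears    30    Fay      15
1    Bears    38   Lena      38
2   Eagles    42    Zoe      35
3    Bears     9    Fay      45
4   Sharks    45    Jon      50
5   Eagles    36    Zoe      38
7    Hawks    41    Wes      50
9   Sharks    33   Lena      39
10  Eagles    18    Fay      49
11  Sharks    27    Zoe      30
drop duplicate player (keep=last):
      team  mins player  points
4   Sharks    45    Jon      50
7    Hawks    41    Wes      50
9   Sharks    33   Lena      39
10  Eagles    18    Fay      49
11  Sharks    27    Zoe      30
Finally, mean of column 'points' = 43.6.

43.6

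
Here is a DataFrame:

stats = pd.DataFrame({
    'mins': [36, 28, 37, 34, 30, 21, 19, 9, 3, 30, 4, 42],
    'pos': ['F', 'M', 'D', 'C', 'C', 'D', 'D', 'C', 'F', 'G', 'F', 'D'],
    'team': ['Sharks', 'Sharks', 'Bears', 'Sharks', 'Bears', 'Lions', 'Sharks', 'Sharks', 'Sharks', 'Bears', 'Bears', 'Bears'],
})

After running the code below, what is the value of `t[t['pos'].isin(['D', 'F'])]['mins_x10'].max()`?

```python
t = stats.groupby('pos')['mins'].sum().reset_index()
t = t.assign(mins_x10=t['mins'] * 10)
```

group by pos, sum of mins:
pos
C     73
D    119
F     43
G     30
M     28
Name: mins, dtype: int64
reset_index():
  pos  mins
0   C    73
1   D   119
2   F    43
3   G    30
4   M    28
add column mins_x10 = t['mins'] * 10:
  pos  mins  mins_x10
0   C    73       730
1   D   119      1190
2   F    43       430
3   G    30       300
4   M    28       280
filter rows where pos in ['D', 'F']:
  pos  mins  mins_x10
1   D   119      1190
2   F    43       430
Reading off the max of column 'mins_x10', we get 1190.

1190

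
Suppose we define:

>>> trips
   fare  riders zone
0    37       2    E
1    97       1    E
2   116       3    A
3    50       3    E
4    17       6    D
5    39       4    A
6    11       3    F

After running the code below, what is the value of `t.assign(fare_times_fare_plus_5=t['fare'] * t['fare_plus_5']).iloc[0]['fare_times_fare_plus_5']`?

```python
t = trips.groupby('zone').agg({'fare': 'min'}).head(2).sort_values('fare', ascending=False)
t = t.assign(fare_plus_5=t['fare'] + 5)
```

1716

group by zone, min of fare:
      fare
zone      
A       39
D       17
E       37
F       11
take first 2 rows:
      fare
zone      
A       39
D       17
sort by fare descending:
      fare
zone      
A       39
D       17
add column fare_plus_5 = t['fare'] + 5:
      fare  fare_plus_5
zone                   
A       39           44
D       17           22
add column fare_times_fare_plus_5 = t['fare'] * t['fare_plus_5']:
      fare  fare_plus_5  fare_times_fare_plus_5
zone                                           
A       39           44                    1716
D       17           22                     374
value at position 0, column 'fare_times_fare_plus_5' → 1716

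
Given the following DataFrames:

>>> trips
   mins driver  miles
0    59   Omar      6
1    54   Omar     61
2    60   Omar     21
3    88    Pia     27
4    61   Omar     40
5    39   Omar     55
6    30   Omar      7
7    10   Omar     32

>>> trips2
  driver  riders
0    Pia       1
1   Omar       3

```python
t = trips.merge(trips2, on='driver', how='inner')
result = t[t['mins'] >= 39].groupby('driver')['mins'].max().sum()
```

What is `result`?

149

merge on 'driver' (how='inner') → 8 rows:
   mins driver  miles  riders
0    59   Omar      6       3
1    54   Omar     61       3
2    60   Omar     21       3
3    88    Pia     27       1
4    61   Omar     40       3
5    39   Omar     55       3
6    30   Omar      7       3
7    10   Omar     32       3
filter rows where mins >= 39:
   mins driver  miles  riders
0    59   Omar      6       3
1    54   Omar     61       3
2    60   Omar     21       3
3    88    Pia     27       1
4    61   Omar     40       3
5    39   Omar     55       3
group by driver, max of mins:
driver
Omar    61
Pia     88
Name: mins, dtype: int64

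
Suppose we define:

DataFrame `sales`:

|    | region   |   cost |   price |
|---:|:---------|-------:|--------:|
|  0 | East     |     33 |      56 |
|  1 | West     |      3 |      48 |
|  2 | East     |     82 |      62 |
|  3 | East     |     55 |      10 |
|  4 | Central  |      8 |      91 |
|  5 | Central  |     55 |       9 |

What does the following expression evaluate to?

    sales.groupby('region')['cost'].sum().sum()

236

group by region, sum of cost:
region
Central     63
East       170
West         3
Name: cost, dtype: int64
The sum of the resulting series is 236.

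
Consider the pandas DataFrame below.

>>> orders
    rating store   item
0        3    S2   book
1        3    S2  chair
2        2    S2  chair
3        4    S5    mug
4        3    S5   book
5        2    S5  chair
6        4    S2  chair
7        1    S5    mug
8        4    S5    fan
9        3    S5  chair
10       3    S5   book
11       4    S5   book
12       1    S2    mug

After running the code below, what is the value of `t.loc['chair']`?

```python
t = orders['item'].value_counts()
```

value_counts of item:
item
chair    5
book     4
mug      3
fan      1
Name: count, dtype: int64
The value at index 'chair' is 5.

5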